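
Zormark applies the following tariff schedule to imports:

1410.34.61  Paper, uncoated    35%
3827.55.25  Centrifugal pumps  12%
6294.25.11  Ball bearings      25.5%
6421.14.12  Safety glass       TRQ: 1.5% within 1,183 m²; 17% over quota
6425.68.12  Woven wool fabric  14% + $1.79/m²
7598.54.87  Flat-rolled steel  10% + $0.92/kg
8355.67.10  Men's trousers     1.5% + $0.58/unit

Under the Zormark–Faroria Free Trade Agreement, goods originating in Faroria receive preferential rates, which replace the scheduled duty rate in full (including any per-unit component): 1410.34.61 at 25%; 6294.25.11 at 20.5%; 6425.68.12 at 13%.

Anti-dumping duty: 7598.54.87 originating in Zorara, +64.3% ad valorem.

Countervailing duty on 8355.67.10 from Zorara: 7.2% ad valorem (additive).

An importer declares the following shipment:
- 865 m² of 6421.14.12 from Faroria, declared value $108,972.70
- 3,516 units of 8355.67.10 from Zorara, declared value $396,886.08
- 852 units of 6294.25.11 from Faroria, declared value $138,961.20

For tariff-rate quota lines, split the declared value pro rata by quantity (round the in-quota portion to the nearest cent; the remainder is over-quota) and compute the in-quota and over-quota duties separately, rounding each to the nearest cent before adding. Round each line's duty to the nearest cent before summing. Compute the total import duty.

$66,690.01

Line 1 (6421.14.12, Faroria, 865 m², $108,972.70):
Code 6421.14.12 is under a tariff-rate quota (threshold 1,183 m²). Quantity 865 m² is within the quota, so the in-quota rate 1.5% applies to the full value.
Duty = $108,972.70 × 1.5% = $1,634.59.
Line 2 (8355.67.10, Zorara, 3,516 units, $396,886.08):
Base rate for 8355.67.10 is 1.5% + $0.58/unit.
Additional duty on 8355.67.10 from Zorara: +7.2%. Applied ad valorem rate: 1.5% + 7.2% = 8.7%.
Duty = $396,886.08 × 8.7% + 3,516 × $0.58 = $36,568.37.
Line 3 (6294.25.11, Faroria, 852 units, $138,961.20):
Base rate for 6294.25.11 is 25.5%.
Origin Faroria qualifies under the Zormark–Faroria agreement and 6294.25.11 is covered: preferential rate 20.5% applies instead.
Duty = $138,961.20 × 20.5% = $28,487.05.
Total = $1,634.59 + $36,568.37 + $28,487.05 = $66,690.01.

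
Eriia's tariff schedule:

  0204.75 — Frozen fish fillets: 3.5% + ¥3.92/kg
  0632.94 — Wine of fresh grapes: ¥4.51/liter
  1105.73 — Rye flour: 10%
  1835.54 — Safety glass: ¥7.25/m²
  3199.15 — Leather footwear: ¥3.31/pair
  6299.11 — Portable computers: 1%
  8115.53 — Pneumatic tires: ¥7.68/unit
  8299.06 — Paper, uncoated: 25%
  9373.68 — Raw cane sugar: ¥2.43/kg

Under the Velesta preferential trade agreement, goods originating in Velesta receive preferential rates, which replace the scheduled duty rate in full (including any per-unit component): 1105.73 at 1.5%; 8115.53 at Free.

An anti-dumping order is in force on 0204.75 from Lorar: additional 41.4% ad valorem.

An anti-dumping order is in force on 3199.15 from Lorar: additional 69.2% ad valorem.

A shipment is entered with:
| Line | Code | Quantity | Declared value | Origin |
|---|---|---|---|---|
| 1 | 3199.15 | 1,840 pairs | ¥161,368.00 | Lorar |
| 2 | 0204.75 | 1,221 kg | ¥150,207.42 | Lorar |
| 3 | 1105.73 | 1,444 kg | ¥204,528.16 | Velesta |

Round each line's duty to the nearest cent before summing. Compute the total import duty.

¥193,054.43

Line 1 (3199.15, Lorar, 1,840 pairs, ¥161,368.00):
Base rate for 3199.15 is ¥3.31/pair.
Additional duty on 3199.15 from Lorar: +69.2% ad valorem. Applied ad valorem rate = 69.2%.
Duty = ¥161,368.00 × 69.2% + 1,840 × ¥3.31 = ¥117,757.06.
Line 2 (0204.75, Lorar, 1,221 kg, ¥150,207.42):
Base rate for 0204.75 is 3.5% + ¥3.92/kg.
Additional duty on 0204.75 from Lorar: +41.4%. Applied ad valorem rate: 3.5% + 41.4% = 44.9%.
Duty = ¥150,207.42 × 44.9% + 1,221 × ¥3.92 = ¥72,229.45.
Line 3 (1105.73, Velesta, 1,444 kg, ¥204,528.16):
Base rate for 1105.73 is 10%.
Origin Velesta qualifies under the Eriia–Velesta agreement and 1105.73 is covered: preferential rate 1.5% applies instead.
Duty = ¥204,528.16 × 1.5% = ¥3,067.92.
Total = ¥117,757.06 + ¥72,229.45 + ¥3,067.92 = ¥193,054.43.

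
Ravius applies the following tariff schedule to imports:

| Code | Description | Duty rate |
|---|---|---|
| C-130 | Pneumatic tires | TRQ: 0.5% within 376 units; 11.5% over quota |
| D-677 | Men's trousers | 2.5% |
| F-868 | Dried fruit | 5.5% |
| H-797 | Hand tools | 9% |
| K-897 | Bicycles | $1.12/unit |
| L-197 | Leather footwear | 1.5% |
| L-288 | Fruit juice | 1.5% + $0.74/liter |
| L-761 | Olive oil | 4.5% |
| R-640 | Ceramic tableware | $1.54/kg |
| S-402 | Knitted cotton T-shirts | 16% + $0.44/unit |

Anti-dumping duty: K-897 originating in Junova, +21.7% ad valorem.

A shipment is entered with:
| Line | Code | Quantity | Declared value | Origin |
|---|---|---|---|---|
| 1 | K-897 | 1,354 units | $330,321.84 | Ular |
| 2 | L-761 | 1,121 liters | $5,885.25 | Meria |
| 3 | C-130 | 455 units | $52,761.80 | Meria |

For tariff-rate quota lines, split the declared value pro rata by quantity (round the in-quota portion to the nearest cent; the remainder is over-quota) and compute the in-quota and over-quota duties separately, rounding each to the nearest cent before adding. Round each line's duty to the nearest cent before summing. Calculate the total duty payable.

$3,052.82

Line 1 (K-897, Ular, 1,354 units, $330,321.84):
Base rate for K-897 is $1.12/unit.
The additional-duty order on K-897 targets Junova, not Ular; it does not apply.
Duty = 1,354 × $1.12 = $1,516.48.
Line 2 (L-761, Meria, 1,121 liters, $5,885.25):
Base rate for L-761 is 4.5%.
Duty = $5,885.25 × 4.5% = $264.84.
Line 3 (C-130, Meria, 455 units, $52,761.80):
Code C-130 is under a tariff-rate quota (threshold 376 units). In-quota: 376 units at 0.5%; over-quota: 79 units at 11.5%.
Pro-rata value split: in-quota = $52,761.80 × 376/455 = $43,600.96; over-quota = $52,761.80 − $43,600.96 = $9,160.84.
In-quota duty = $43,600.96 × 0.5% = $218.00. Over-quota duty = $9,160.84 × 11.5% = $1,053.50.
Line duty = $218.00 + $1,053.50 = $1,271.50.
Total = $1,516.48 + $264.84 + $1,271.50 = $3,052.82.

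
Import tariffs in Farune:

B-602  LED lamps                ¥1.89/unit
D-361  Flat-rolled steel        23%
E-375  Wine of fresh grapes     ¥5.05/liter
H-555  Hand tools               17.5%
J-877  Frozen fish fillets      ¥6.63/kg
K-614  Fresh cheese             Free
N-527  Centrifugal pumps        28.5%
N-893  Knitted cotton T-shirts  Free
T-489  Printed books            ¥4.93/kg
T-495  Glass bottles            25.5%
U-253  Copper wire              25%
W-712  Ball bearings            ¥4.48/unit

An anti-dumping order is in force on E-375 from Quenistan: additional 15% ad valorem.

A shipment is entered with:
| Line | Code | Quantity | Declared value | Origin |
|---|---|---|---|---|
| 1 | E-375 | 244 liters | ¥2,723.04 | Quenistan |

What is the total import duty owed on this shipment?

Line 1 (E-375, Quenistan, 244 liters, ¥2,723.04):
Base rate for E-375 is ¥5.05/liter.
Additional duty on E-375 from Quenistan: +15% ad valorem. Applied ad valorem rate = 15%.
Duty = ¥2,723.04 × 15% + 244 × ¥5.05 = ¥1,640.66.

¥1,640.66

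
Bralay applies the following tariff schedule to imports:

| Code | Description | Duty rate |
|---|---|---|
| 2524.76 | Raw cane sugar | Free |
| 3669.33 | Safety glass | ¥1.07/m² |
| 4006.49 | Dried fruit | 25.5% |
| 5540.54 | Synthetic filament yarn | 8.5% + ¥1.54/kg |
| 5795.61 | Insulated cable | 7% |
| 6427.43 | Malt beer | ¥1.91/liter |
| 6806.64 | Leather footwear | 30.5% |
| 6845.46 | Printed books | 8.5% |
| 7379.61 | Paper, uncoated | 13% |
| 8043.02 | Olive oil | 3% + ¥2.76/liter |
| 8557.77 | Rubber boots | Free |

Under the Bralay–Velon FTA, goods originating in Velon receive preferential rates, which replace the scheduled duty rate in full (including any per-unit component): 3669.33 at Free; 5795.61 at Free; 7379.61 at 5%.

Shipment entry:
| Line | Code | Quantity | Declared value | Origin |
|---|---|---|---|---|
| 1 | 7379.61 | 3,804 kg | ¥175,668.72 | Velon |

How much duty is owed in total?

Line 1 (7379.61, Velon, 3,804 kg, ¥175,668.72):
Base rate for 7379.61 is 13%.
Origin Velon qualifies under the Bralay–Velon agreement and 7379.61 is covered: preferential rate 5% applies instead.
Duty = ¥175,668.72 × 5% = ¥8,783.44.

¥8,783.44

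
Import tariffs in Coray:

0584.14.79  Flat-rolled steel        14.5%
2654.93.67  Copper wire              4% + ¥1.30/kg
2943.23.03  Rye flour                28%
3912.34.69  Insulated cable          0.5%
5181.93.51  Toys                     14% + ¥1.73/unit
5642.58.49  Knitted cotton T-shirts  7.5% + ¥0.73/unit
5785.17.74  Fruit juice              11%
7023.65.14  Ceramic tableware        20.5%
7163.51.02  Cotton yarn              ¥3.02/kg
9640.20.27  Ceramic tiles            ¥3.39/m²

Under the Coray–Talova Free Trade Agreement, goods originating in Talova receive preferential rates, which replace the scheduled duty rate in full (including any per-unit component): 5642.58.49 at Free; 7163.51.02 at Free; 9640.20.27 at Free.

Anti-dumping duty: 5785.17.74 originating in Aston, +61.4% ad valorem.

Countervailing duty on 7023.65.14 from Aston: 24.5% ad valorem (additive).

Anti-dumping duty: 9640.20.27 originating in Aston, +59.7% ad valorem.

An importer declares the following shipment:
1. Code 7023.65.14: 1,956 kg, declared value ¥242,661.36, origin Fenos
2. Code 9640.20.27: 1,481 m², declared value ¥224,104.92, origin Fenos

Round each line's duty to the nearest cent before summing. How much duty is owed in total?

¥54,766.17

Line 1 (7023.65.14, Fenos, 1,956 kg, ¥242,661.36):
Base rate for 7023.65.14 is 20.5%.
The additional-duty order on 7023.65.14 targets Aston, not Fenos; it does not apply.
Duty = ¥242,661.36 × 20.5% = ¥49,745.58.
Line 2 (9640.20.27, Fenos, 1,481 m², ¥224,104.92):
Base rate for 9640.20.27 is ¥3.39/m².
9640.20.27 has an FTA preferential rate, but origin Fenos is not Talova; base rate stands.
The additional-duty order on 9640.20.27 targets Aston, not Fenos; it does not apply.
Duty = 1,481 × ¥3.39 = ¥5,020.59.
Total = ¥49,745.58 + ¥5,020.59 = ¥54,766.17.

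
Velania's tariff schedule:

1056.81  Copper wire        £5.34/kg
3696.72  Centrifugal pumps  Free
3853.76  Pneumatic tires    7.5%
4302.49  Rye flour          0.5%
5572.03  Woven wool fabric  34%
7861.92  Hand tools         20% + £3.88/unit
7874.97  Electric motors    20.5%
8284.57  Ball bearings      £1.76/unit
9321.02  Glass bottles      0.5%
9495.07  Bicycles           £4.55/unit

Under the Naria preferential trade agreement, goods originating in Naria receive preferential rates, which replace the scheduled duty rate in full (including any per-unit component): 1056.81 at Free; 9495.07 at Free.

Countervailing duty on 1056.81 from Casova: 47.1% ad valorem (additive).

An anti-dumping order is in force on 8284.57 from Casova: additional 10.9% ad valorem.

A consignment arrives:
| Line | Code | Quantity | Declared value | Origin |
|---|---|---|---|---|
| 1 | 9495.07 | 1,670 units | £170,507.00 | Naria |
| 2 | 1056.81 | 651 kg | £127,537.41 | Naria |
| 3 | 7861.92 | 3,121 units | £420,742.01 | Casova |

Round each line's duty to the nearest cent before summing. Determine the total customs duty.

Line 1 (9495.07, Naria, 1,670 units, £170,507.00):
Base rate for 9495.07 is £4.55/unit.
Origin Naria qualifies under the Velania–Naria agreement and 9495.07 is covered: preferential rate Free applies instead.
Duty = £170,507.00 × 0% = £0.00.
Line 2 (1056.81, Naria, 651 kg, £127,537.41):
Base rate for 1056.81 is £5.34/kg.
Origin Naria qualifies under the Velania–Naria agreement and 1056.81 is covered: preferential rate Free applies instead.
The additional-duty order on 1056.81 targets Casova, not Naria; it does not apply.
Duty = £127,537.41 × 0% = £0.00.
Line 3 (7861.92, Casova, 3,121 units, £420,742.01):
Base rate for 7861.92 is 20% + £3.88/unit.
Duty = £420,742.01 × 20% + 3,121 × £3.88 = £96,257.88.
Total = £0.00 + £0.00 + £96,257.88 = £96,257.88.

£96,257.88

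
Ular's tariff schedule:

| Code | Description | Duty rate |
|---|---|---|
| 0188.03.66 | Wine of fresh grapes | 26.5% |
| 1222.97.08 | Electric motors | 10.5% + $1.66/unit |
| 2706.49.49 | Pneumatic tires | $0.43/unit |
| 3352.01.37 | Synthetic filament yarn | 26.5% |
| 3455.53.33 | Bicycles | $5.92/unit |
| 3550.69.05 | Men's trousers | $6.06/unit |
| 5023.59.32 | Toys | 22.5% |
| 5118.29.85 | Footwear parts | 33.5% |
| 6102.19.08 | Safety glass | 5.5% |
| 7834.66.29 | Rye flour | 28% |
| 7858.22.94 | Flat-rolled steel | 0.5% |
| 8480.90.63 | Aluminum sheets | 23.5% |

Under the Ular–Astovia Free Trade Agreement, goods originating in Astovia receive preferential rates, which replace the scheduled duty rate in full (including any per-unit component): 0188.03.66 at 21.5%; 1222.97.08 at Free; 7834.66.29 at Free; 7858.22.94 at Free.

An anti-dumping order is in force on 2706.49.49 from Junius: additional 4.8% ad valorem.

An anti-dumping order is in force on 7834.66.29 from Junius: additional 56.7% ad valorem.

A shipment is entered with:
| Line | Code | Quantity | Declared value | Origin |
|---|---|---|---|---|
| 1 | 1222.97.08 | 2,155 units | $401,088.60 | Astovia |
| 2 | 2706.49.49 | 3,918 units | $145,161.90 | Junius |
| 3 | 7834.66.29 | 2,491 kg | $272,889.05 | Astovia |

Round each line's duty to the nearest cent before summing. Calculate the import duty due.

$8,652.51

Line 1 (1222.97.08, Astovia, 2,155 units, $401,088.60):
Base rate for 1222.97.08 is 10.5% + $1.66/unit.
Origin Astovia qualifies under the Ular–Astovia agreement and 1222.97.08 is covered: preferential rate Free applies instead.
Duty = $401,088.60 × 0% = $0.00.
Line 2 (2706.49.49, Junius, 3,918 units, $145,161.90):
Base rate for 2706.49.49 is $0.43/unit.
Additional duty on 2706.49.49 from Junius: +4.8% ad valorem. Applied ad valorem rate = 4.8%.
Duty = $145,161.90 × 4.8% + 3,918 × $0.43 = $8,652.51.
Line 3 (7834.66.29, Astovia, 2,491 kg, $272,889.05):
Base rate for 7834.66.29 is 28%.
Origin Astovia qualifies under the Ular–Astovia agreement and 7834.66.29 is covered: preferential rate Free applies instead.
The additional-duty order on 7834.66.29 targets Junius, not Astovia; it does not apply.
Duty = $272,889.05 × 0% = $0.00.
Total = $0.00 + $8,652.51 + $0.00 = $8,652.51.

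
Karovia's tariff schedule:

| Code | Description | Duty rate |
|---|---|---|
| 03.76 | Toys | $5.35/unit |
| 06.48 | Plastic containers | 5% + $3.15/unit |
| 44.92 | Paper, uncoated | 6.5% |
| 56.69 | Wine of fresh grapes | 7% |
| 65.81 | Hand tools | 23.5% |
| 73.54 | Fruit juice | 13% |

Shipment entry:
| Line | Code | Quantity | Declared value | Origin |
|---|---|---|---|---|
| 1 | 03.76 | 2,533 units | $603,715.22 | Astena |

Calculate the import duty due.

$13,551.55

Line 1 (03.76, Astena, 2,533 units, $603,715.22):
Base rate for 03.76 is $5.35/unit.
Duty = 2,533 × $5.35 = $13,551.55.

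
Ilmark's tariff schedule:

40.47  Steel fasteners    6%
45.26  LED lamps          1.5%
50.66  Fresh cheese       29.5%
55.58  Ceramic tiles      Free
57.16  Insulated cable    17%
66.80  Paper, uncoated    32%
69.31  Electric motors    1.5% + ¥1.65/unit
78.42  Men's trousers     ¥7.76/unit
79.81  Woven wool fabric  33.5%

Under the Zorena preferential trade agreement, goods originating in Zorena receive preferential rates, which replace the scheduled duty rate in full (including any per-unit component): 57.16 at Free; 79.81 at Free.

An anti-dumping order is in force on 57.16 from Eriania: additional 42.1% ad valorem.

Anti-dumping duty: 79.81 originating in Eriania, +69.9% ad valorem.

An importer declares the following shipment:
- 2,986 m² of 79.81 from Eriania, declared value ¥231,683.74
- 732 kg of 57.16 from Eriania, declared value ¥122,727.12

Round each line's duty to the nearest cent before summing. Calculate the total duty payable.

¥312,092.72

Line 1 (79.81, Eriania, 2,986 m², ¥231,683.74):
Base rate for 79.81 is 33.5%.
79.81 has an FTA preferential rate, but origin Eriania is not Zorena; base rate stands.
Additional duty on 79.81 from Eriania: +69.9%. Applied ad valorem rate: 33.5% + 69.9% = 103.4%.
Duty = ¥231,683.74 × 103.4% = ¥239,560.99.
Line 2 (57.16, Eriania, 732 kg, ¥122,727.12):
Base rate for 57.16 is 17%.
57.16 has an FTA preferential rate, but origin Eriania is not Zorena; base rate stands.
Additional duty on 57.16 from Eriania: +42.1%. Applied ad valorem rate: 17% + 42.1% = 59.1%.
Duty = ¥122,727.12 × 59.1% = ¥72,531.73.
Total = ¥239,560.99 + ¥72,531.73 = ¥312,092.72.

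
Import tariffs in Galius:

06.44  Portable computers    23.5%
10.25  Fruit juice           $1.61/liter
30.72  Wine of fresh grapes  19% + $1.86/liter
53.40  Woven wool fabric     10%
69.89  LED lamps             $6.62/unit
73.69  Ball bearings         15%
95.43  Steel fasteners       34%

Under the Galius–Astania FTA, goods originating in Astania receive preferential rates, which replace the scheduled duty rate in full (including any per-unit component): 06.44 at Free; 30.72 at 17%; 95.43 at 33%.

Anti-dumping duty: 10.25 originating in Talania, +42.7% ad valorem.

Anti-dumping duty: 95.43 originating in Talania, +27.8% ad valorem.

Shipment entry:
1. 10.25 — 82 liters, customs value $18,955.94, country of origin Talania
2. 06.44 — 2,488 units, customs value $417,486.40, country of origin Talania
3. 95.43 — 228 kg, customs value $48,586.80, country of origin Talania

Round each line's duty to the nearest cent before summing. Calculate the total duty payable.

$136,362.15

Line 1 (10.25, Talania, 82 liters, $18,955.94):
Base rate for 10.25 is $1.61/liter.
Additional duty on 10.25 from Talania: +42.7% ad valorem. Applied ad valorem rate = 42.7%.
Duty = $18,955.94 × 42.7% + 82 × $1.61 = $8,226.21.
Line 2 (06.44, Talania, 2,488 units, $417,486.40):
Base rate for 06.44 is 23.5%.
06.44 has an FTA preferential rate, but origin Talania is not Astania; base rate stands.
Duty = $417,486.40 × 23.5% = $98,109.30.
Line 3 (95.43, Talania, 228 kg, $48,586.80):
Base rate for 95.43 is 34%.
95.43 has an FTA preferential rate, but origin Talania is not Astania; base rate stands.
Additional duty on 95.43 from Talania: +27.8%. Applied ad valorem rate: 34% + 27.8% = 61.8%.
Duty = $48,586.80 × 61.8% = $30,026.64.
Total = $8,226.21 + $98,109.30 + $30,026.64 = $136,362.15.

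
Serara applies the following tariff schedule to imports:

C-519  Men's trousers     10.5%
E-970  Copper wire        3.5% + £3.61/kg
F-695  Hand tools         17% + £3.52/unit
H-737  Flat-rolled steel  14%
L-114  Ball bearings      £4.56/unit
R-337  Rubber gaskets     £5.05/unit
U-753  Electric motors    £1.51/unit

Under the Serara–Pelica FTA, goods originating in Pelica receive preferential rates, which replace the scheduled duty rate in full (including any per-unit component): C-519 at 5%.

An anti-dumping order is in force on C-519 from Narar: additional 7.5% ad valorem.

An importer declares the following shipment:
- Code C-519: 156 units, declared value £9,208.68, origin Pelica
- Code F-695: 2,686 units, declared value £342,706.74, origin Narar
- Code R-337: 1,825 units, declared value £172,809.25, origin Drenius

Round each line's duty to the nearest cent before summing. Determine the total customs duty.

Line 1 (C-519, Pelica, 156 units, £9,208.68):
Base rate for C-519 is 10.5%.
Origin Pelica qualifies under the Serara–Pelica agreement and C-519 is covered: preferential rate 5% applies instead.
The additional-duty order on C-519 targets Narar, not Pelica; it does not apply.
Duty = £9,208.68 × 5% = £460.43.
Line 2 (F-695, Narar, 2,686 units, £342,706.74):
Base rate for F-695 is 17% + £3.52/unit.
Duty = £342,706.74 × 17% + 2,686 × £3.52 = £67,714.87.
Line 3 (R-337, Drenius, 1,825 units, £172,809.25):
Base rate for R-337 is £5.05/unit.
Duty = 1,825 × £5.05 = £9,216.25.
Total = £460.43 + £67,714.87 + £9,216.25 = £77,391.55.

£77,391.55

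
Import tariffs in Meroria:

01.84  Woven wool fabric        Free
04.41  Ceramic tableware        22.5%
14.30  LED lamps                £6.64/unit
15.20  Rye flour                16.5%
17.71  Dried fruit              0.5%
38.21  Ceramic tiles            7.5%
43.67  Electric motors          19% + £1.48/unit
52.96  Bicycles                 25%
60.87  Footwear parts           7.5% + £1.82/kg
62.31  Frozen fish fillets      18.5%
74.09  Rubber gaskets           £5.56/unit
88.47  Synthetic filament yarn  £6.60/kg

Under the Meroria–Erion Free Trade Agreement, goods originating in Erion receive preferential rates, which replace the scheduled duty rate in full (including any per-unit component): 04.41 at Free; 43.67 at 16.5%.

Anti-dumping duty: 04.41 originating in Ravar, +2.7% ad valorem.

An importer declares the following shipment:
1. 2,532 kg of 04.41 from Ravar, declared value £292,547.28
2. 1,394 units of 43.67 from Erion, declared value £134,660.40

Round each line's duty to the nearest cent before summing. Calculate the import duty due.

Line 1 (04.41, Ravar, 2,532 kg, £292,547.28):
Base rate for 04.41 is 22.5%.
04.41 has an FTA preferential rate, but origin Ravar is not Erion; base rate stands.
Additional duty on 04.41 from Ravar: +2.7%. Applied ad valorem rate: 22.5% + 2.7% = 25.2%.
Duty = £292,547.28 × 25.2% = £73,721.91.
Line 2 (43.67, Erion, 1,394 units, £134,660.40):
Base rate for 43.67 is 19% + £1.48/unit.
Origin Erion qualifies under the Meroria–Erion agreement and 43.67 is covered: preferential rate 16.5% applies instead.
Duty = £134,660.40 × 16.5% = £22,218.97.
Total = £73,721.91 + £22,218.97 = £95,940.88.

£95,940.88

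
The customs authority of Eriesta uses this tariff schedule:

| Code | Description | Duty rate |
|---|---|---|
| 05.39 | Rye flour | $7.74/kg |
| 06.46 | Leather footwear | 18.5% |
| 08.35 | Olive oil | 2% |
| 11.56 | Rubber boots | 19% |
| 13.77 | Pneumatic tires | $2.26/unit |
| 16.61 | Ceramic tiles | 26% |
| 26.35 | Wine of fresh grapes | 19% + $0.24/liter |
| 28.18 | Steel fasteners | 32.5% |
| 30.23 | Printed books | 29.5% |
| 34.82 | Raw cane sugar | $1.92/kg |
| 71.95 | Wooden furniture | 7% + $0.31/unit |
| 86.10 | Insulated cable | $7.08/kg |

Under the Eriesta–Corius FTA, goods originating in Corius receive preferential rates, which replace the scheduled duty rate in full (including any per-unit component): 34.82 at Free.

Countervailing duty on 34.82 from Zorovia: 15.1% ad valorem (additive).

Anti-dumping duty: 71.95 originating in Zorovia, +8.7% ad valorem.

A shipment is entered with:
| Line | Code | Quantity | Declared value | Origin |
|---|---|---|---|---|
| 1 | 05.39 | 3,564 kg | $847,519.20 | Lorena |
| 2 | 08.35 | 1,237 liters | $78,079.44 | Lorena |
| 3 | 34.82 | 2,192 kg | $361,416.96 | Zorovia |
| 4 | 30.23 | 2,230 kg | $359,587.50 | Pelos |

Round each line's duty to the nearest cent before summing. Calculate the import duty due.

Line 1 (05.39, Lorena, 3,564 kg, $847,519.20):
Base rate for 05.39 is $7.74/kg.
Duty = 3,564 × $7.74 = $27,585.36.
Line 2 (08.35, Lorena, 1,237 liters, $78,079.44):
Base rate for 08.35 is 2%.
Duty = $78,079.44 × 2% = $1,561.59.
Line 3 (34.82, Zorovia, 2,192 kg, $361,416.96):
Base rate for 34.82 is $1.92/kg.
34.82 has an FTA preferential rate, but origin Zorovia is not Corius; base rate stands.
Additional duty on 34.82 from Zorovia: +15.1% ad valorem. Applied ad valorem rate = 15.1%.
Duty = $361,416.96 × 15.1% + 2,192 × $1.92 = $58,782.60.
Line 4 (30.23, Pelos, 2,230 kg, $359,587.50):
Base rate for 30.23 is 29.5%.
Duty = $359,587.50 × 29.5% = $106,078.31.
Total = $27,585.36 + $1,561.59 + $58,782.60 + $106,078.31 = $194,007.86.

$194,007.86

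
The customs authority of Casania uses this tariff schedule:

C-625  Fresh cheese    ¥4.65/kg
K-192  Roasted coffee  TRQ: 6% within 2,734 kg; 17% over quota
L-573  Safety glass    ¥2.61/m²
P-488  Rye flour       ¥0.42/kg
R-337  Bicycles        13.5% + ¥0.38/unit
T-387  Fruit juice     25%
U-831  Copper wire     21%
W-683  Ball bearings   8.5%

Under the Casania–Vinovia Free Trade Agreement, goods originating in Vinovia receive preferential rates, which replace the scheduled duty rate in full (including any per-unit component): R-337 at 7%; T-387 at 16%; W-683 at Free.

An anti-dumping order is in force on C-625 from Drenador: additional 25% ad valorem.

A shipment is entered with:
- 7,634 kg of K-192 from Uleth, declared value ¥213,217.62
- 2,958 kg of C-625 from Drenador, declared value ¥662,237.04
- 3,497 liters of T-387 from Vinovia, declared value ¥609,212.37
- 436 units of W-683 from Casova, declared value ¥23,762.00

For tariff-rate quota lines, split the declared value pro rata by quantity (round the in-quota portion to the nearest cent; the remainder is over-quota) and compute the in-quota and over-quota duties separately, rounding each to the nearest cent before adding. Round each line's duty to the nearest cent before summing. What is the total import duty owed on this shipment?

¥306,655.04

Line 1 (K-192, Uleth, 7,634 kg, ¥213,217.62):
Code K-192 is under a tariff-rate quota (threshold 2,734 kg). In-quota: 2,734 kg at 6%; over-quota: 4,900 kg at 17%.
Pro-rata value split: in-quota = ¥213,217.62 × 2,734/7,634 = ¥76,360.62; over-quota = ¥213,217.62 − ¥76,360.62 = ¥136,857.00.
In-quota duty = ¥76,360.62 × 6% = ¥4,581.64. Over-quota duty = ¥136,857.00 × 17% = ¥23,265.69.
Line duty = ¥4,581.64 + ¥23,265.69 = ¥27,847.33.
Line 2 (C-625, Drenador, 2,958 kg, ¥662,237.04):
Base rate for C-625 is ¥4.65/kg.
Additional duty on C-625 from Drenador: +25% ad valorem. Applied ad valorem rate = 25%.
Duty = ¥662,237.04 × 25% + 2,958 × ¥4.65 = ¥179,313.96.
Line 3 (T-387, Vinovia, 3,497 liters, ¥609,212.37):
Base rate for T-387 is 25%.
Origin Vinovia qualifies under the Casania–Vinovia agreement and T-387 is covered: preferential rate 16% applies instead.
Duty = ¥609,212.37 × 16% = ¥97,473.98.
Line 4 (W-683, Casova, 436 units, ¥23,762.00):
Base rate for W-683 is 8.5%.
W-683 has an FTA preferential rate, but origin Casova is not Vinovia; base rate stands.
Duty = ¥23,762.00 × 8.5% = ¥2,019.77.
Total = ¥27,847.33 + ¥179,313.96 + ¥97,473.98 + ¥2,019.77 = ¥306,655.04.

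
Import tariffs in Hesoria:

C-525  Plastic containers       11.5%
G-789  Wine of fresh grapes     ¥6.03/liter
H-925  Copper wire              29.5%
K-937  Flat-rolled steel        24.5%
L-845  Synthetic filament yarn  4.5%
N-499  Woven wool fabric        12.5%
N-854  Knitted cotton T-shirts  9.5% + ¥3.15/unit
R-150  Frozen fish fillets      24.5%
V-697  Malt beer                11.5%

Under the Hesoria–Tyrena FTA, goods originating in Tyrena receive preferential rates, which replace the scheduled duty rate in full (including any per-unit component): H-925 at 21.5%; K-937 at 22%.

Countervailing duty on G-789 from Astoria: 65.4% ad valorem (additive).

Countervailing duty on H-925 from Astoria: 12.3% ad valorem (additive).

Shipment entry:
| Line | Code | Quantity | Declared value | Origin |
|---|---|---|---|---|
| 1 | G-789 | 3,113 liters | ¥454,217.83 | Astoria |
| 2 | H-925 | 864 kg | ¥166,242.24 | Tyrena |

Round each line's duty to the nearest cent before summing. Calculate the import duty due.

¥351,571.93

Line 1 (G-789, Astoria, 3,113 liters, ¥454,217.83):
Base rate for G-789 is ¥6.03/liter.
Additional duty on G-789 from Astoria: +65.4% ad valorem. Applied ad valorem rate = 65.4%.
Duty = ¥454,217.83 × 65.4% + 3,113 × ¥6.03 = ¥315,829.85.
Line 2 (H-925, Tyrena, 864 kg, ¥166,242.24):
Base rate for H-925 is 29.5%.
Origin Tyrena qualifies under the Hesoria–Tyrena agreement and H-925 is covered: preferential rate 21.5% applies instead.
The additional-duty order on H-925 targets Astoria, not Tyrena; it does not apply.
Duty = ¥166,242.24 × 21.5% = ¥35,742.08.
Total = ¥315,829.85 + ¥35,742.08 = ¥351,571.93.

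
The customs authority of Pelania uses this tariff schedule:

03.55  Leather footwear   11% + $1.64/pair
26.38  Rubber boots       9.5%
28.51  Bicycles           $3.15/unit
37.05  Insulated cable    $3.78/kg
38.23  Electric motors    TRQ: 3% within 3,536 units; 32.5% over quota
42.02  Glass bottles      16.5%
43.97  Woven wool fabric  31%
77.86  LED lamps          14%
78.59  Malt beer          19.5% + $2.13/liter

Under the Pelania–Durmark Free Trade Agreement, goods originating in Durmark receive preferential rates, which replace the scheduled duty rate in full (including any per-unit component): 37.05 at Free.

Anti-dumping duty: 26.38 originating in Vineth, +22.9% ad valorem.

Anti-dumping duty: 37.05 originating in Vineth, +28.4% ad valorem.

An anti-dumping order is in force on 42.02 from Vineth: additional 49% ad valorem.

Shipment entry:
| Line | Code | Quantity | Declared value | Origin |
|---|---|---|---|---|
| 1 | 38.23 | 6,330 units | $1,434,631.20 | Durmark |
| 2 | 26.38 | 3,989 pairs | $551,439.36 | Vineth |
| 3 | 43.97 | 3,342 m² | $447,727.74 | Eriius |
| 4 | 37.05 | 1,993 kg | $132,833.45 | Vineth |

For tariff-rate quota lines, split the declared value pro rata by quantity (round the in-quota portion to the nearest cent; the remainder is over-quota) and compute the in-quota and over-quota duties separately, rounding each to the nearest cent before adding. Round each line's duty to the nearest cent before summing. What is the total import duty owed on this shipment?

$592,562.61

Line 1 (38.23, Durmark, 6,330 units, $1,434,631.20):
Code 38.23 is under a tariff-rate quota (threshold 3,536 units). In-quota: 3,536 units at 3%; over-quota: 2,794 units at 32.5%.
Pro-rata value split: in-quota = $1,434,631.20 × 3,536/6,330 = $801,399.04; over-quota = $1,434,631.20 − $801,399.04 = $633,232.16.
In-quota duty = $801,399.04 × 3% = $24,041.97. Over-quota duty = $633,232.16 × 32.5% = $205,800.45.
Line duty = $24,041.97 + $205,800.45 = $229,842.42.
Line 2 (26.38, Vineth, 3,989 pairs, $551,439.36):
Base rate for 26.38 is 9.5%.
Additional duty on 26.38 from Vineth: +22.9%. Applied ad valorem rate: 9.5% + 22.9% = 32.4%.
Duty = $551,439.36 × 32.4% = $178,666.35.
Line 3 (43.97, Eriius, 3,342 m², $447,727.74):
Base rate for 43.97 is 31%.
Duty = $447,727.74 × 31% = $138,795.60.
Line 4 (37.05, Vineth, 1,993 kg, $132,833.45):
Base rate for 37.05 is $3.78/kg.
37.05 has an FTA preferential rate, but origin Vineth is not Durmark; base rate stands.
Additional duty on 37.05 from Vineth: +28.4% ad valorem. Applied ad valorem rate = 28.4%.
Duty = $132,833.45 × 28.4% + 1,993 × $3.78 = $45,258.24.
Total = $229,842.42 + $178,666.35 + $138,795.60 + $45,258.24 = $592,562.61.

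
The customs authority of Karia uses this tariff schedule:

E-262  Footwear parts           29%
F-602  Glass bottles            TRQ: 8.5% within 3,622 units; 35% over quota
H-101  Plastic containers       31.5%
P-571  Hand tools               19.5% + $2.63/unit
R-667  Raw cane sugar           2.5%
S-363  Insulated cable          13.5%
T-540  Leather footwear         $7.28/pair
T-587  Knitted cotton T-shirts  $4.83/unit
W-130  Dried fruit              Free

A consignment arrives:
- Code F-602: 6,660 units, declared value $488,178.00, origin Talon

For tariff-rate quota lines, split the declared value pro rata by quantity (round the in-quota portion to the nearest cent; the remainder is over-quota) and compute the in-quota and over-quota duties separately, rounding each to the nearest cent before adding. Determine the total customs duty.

$100,506.76

Line 1 (F-602, Talon, 6,660 units, $488,178.00):
Code F-602 is under a tariff-rate quota (threshold 3,622 units). In-quota: 3,622 units at 8.5%; over-quota: 3,038 units at 35%.
Pro-rata value split: in-quota = $488,178.00 × 3,622/6,660 = $265,492.60; over-quota = $488,178.00 − $265,492.60 = $222,685.40.
In-quota duty = $265,492.60 × 8.5% = $22,566.87. Over-quota duty = $222,685.40 × 35% = $77,939.89.
Line duty = $22,566.87 + $77,939.89 = $100,506.76.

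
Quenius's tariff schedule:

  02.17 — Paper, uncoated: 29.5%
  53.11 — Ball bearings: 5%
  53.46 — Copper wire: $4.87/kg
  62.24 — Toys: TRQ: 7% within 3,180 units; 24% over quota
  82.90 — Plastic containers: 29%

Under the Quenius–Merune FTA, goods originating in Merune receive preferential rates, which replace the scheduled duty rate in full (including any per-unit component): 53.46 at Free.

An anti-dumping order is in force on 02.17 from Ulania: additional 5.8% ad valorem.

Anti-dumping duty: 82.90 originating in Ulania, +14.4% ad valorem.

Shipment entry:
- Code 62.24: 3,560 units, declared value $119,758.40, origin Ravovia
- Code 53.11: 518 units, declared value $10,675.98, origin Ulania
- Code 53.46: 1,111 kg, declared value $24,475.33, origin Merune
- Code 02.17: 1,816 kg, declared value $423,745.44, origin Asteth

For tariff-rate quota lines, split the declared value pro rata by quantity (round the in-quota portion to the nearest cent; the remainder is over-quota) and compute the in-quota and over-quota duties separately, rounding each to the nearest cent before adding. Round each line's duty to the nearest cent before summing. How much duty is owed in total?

$136,094.93

Line 1 (62.24, Ravovia, 3,560 units, $119,758.40):
Code 62.24 is under a tariff-rate quota (threshold 3,180 units). In-quota: 3,180 units at 7%; over-quota: 380 units at 24%.
Pro-rata value split: in-quota = $119,758.40 × 3,180/3,560 = $106,975.20; over-quota = $119,758.40 − $106,975.20 = $12,783.20.
In-quota duty = $106,975.20 × 7% = $7,488.26. Over-quota duty = $12,783.20 × 24% = $3,067.97.
Line duty = $7,488.26 + $3,067.97 = $10,556.23.
Line 2 (53.11, Ulania, 518 units, $10,675.98):
Base rate for 53.11 is 5%.
Duty = $10,675.98 × 5% = $533.80.
Line 3 (53.46, Merune, 1,111 kg, $24,475.33):
Base rate for 53.46 is $4.87/kg.
Origin Merune qualifies under the Quenius–Merune agreement and 53.46 is covered: preferential rate Free applies instead.
Duty = $24,475.33 × 0% = $0.00.
Line 4 (02.17, Asteth, 1,816 kg, $423,745.44):
Base rate for 02.17 is 29.5%.
The additional-duty order on 02.17 targets Ulania, not Asteth; it does not apply.
Duty = $423,745.44 × 29.5% = $125,004.90.
Total = $10,556.23 + $533.80 + $0.00 + $125,004.90 = $136,094.93.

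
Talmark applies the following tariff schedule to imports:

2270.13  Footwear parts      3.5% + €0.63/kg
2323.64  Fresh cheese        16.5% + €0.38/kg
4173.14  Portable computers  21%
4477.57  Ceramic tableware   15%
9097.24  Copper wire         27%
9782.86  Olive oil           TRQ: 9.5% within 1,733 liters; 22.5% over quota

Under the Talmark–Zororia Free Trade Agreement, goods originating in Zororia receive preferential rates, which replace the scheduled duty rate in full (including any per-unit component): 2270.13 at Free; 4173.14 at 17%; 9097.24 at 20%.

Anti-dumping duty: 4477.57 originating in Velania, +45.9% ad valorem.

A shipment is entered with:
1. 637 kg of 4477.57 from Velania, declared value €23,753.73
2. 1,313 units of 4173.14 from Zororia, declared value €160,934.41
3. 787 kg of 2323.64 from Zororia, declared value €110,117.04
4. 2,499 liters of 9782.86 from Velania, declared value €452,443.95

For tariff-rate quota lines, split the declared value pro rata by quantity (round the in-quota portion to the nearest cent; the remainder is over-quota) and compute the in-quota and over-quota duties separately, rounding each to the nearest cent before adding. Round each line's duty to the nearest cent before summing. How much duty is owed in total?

€121,304.38

Line 1 (4477.57, Velania, 637 kg, €23,753.73):
Base rate for 4477.57 is 15%.
Additional duty on 4477.57 from Velania: +45.9%. Applied ad valorem rate: 15% + 45.9% = 60.9%.
Duty = €23,753.73 × 60.9% = €14,466.02.
Line 2 (4173.14, Zororia, 1,313 units, €160,934.41):
Base rate for 4173.14 is 21%.
Origin Zororia qualifies under the Talmark–Zororia agreement and 4173.14 is covered: preferential rate 17% applies instead.
Duty = €160,934.41 × 17% = €27,358.85.
Line 3 (2323.64, Zororia, 787 kg, €110,117.04):
Base rate for 2323.64 is 16.5% + €0.38/kg.
Origin Zororia is the FTA partner but 2323.64 is not on the preference list; base rate stands.
Duty = €110,117.04 × 16.5% + 787 × €0.38 = €18,468.37.
Line 4 (9782.86, Velania, 2,499 liters, €452,443.95):
Code 9782.86 is under a tariff-rate quota (threshold 1,733 liters). In-quota: 1,733 liters at 9.5%; over-quota: 766 liters at 22.5%.
Pro-rata value split: in-quota = €452,443.95 × 1,733/2,499 = €313,759.65; over-quota = €452,443.95 − €313,759.65 = €138,684.30.
In-quota duty = €313,759.65 × 9.5% = €29,807.17. Over-quota duty = €138,684.30 × 22.5% = €31,203.97.
Line duty = €29,807.17 + €31,203.97 = €61,011.14.
Total = €14,466.02 + €27,358.85 + €18,468.37 + €61,011.14 = €121,304.38.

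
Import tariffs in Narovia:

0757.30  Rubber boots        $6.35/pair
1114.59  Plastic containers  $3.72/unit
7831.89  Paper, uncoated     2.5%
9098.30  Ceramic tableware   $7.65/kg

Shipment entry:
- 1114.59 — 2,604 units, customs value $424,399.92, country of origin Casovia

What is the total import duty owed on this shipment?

Line 1 (1114.59, Casovia, 2,604 units, $424,399.92):
Base rate for 1114.59 is $3.72/unit.
Duty = 2,604 × $3.72 = $9,686.88.

$9,686.88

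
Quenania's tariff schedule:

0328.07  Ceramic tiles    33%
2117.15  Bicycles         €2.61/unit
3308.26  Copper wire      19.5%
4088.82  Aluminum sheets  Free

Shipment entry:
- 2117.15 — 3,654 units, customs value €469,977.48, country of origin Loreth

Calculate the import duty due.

Line 1 (2117.15, Loreth, 3,654 units, €469,977.48):
Base rate for 2117.15 is €2.61/unit.
Duty = 3,654 × €2.61 = €9,536.94.

€9,536.94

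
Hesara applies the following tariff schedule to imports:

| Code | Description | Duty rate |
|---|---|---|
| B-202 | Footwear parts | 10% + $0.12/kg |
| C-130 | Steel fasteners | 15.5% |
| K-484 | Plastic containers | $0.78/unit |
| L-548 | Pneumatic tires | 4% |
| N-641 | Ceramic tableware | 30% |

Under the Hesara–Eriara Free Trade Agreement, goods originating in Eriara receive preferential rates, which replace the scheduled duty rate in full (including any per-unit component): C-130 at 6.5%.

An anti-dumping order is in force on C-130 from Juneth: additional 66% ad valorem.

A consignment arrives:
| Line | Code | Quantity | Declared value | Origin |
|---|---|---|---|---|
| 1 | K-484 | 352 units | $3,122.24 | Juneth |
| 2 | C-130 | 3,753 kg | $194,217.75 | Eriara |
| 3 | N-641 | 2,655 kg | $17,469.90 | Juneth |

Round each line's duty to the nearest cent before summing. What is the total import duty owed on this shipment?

$18,139.68

Line 1 (K-484, Juneth, 352 units, $3,122.24):
Base rate for K-484 is $0.78/unit.
Duty = 352 × $0.78 = $274.56.
Line 2 (C-130, Eriara, 3,753 kg, $194,217.75):
Base rate for C-130 is 15.5%.
Origin Eriara qualifies under the Hesara–Eriara agreement and C-130 is covered: preferential rate 6.5% applies instead.
The additional-duty order on C-130 targets Juneth, not Eriara; it does not apply.
Duty = $194,217.75 × 6.5% = $12,624.15.
Line 3 (N-641, Juneth, 2,655 kg, $17,469.90):
Base rate for N-641 is 30%.
Duty = $17,469.90 × 30% = $5,240.97.
Total = $274.56 + $12,624.15 + $5,240.97 = $18,139.68.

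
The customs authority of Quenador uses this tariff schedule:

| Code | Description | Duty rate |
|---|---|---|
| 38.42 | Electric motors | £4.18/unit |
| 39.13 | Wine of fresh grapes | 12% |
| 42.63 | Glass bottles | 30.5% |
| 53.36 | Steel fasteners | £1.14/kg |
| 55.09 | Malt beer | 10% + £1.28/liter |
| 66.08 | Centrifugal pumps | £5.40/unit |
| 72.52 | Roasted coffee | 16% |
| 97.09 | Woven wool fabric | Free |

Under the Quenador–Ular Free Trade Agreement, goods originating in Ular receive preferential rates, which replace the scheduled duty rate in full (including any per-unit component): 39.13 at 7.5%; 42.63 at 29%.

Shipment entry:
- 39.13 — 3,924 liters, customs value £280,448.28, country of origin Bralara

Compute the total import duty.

£33,653.79

Line 1 (39.13, Bralara, 3,924 liters, £280,448.28):
Base rate for 39.13 is 12%.
39.13 has an FTA preferential rate, but origin Bralara is not Ular; base rate stands.
Duty = £280,448.28 × 12% = £33,653.79.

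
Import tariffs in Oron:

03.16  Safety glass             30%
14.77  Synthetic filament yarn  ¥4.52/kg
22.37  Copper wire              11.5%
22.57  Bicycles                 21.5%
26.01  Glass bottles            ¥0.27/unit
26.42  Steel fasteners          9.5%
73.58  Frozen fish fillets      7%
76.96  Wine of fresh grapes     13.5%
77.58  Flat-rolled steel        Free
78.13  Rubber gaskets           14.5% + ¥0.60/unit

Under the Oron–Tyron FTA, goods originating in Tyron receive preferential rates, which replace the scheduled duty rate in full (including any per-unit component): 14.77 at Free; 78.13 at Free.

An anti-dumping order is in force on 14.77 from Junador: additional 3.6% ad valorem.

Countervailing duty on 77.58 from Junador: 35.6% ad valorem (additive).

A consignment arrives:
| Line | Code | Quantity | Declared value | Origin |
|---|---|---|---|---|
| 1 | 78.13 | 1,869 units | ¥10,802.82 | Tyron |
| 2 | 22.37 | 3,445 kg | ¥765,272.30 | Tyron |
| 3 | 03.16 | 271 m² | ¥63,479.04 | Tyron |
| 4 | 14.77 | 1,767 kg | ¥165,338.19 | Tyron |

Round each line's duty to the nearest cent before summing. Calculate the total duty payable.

¥107,050.02

Line 1 (78.13, Tyron, 1,869 units, ¥10,802.82):
Base rate for 78.13 is 14.5% + ¥0.60/unit.
Origin Tyron qualifies under the Oron–Tyron agreement and 78.13 is covered: preferential rate Free applies instead.
Duty = ¥10,802.82 × 0% = ¥0.00.
Line 2 (22.37, Tyron, 3,445 kg, ¥765,272.30):
Base rate for 22.37 is 11.5%.
Origin Tyron is the FTA partner but 22.37 is not on the preference list; base rate stands.
Duty = ¥765,272.30 × 11.5% = ¥88,006.31.
Line 3 (03.16, Tyron, 271 m², ¥63,479.04):
Base rate for 03.16 is 30%.
Origin Tyron is the FTA partner but 03.16 is not on the preference list; base rate stands.
Duty = ¥63,479.04 × 30% = ¥19,043.71.
Line 4 (14.77, Tyron, 1,767 kg, ¥165,338.19):
Base rate for 14.77 is ¥4.52/kg.
Origin Tyron qualifies under the Oron–Tyron agreement and 14.77 is covered: preferential rate Free applies instead.
The additional-duty order on 14.77 targets Junador, not Tyron; it does not apply.
Duty = ¥165,338.19 × 0% = ¥0.00.
Total = ¥0.00 + ¥88,006.31 + ¥19,043.71 + ¥0.00 = ¥107,050.02.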